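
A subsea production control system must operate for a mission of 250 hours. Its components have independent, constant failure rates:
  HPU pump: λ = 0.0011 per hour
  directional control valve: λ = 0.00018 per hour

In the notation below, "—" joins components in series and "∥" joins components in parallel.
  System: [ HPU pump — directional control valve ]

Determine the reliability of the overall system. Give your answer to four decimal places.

R(HPU pump) = exp(−0.0011 × 250) = 0.759572
R(directional control valve) = exp(−0.00018 × 250) = 0.955997
Series (HPU pump and directional control valve): 0.759572 × 0.955997 = 0.7261

0.7261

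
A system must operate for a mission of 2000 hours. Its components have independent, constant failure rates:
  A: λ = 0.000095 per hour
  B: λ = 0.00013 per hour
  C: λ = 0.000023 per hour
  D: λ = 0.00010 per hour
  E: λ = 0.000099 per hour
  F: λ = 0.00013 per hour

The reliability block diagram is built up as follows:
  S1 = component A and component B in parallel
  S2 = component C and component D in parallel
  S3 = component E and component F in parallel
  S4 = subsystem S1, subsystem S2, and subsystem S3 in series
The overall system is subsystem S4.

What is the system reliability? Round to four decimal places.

0.9134

R(A) = exp(−0.000095 × 2000) = 0.826959
R(B) = exp(−0.00013 × 2000) = 0.771052
R(C) = exp(−0.000023 × 2000) = 0.955042
R(D) = exp(−0.00010 × 2000) = 0.818731
R(E) = exp(−0.000099 × 2000) = 0.820370
R(F) = exp(−0.00013 × 2000) = 0.771052
Parallel (A and B): 1 − (1 − 0.826959)(1 − 0.771052) = 0.960383
Parallel (C and D): 1 − (1 − 0.955042)(1 − 0.818731) = 0.991851
Parallel (E and F): 1 − (1 − 0.820370)(1 − 0.771052) = 0.958874
Series ([0.960383], [0.991851], and [0.958874]): 0.960383 × 0.991851 × 0.958874 = 0.9134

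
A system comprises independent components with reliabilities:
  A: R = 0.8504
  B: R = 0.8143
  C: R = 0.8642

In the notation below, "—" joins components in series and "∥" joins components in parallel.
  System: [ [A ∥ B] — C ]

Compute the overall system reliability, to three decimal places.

0.840

Parallel (A and B): 1 − (1 − 0.85040)(1 − 0.81430) = 0.97222
Series ([0.97222] and C): 0.97222 × 0.86420 = 0.840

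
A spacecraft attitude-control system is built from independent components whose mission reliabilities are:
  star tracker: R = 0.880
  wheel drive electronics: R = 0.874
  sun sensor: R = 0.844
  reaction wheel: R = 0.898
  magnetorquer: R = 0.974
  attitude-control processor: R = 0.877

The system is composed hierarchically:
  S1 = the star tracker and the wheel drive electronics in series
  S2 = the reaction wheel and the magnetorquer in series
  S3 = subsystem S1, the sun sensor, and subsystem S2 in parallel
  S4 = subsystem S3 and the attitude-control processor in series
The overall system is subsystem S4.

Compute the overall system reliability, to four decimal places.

0.8730

Series (star tracker and wheel drive electronics): 0.880000 × 0.874000 = 0.769120
Series (reaction wheel and magnetorquer): 0.898000 × 0.974000 = 0.874652
Parallel ([0.769120], sun sensor, and [0.874652]): 1 − (1 − 0.769120)(1 − 0.844000)(1 − 0.874652) = 0.995485
Series ([0.995485] and attitude-control processor): 0.995485 × 0.877000 = 0.8730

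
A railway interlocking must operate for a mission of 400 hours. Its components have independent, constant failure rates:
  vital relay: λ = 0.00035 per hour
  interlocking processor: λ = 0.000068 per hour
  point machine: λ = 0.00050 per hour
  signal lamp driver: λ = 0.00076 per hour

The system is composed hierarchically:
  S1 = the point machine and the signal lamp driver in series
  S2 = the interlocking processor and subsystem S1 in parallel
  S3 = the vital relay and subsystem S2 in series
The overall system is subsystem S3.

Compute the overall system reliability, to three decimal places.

0.860

R(vital relay) = exp(−0.00035 × 400) = 0.86936
R(interlocking processor) = exp(−0.000068 × 400) = 0.97317
R(point machine) = exp(−0.00050 × 400) = 0.81873
R(signal lamp driver) = exp(−0.00076 × 400) = 0.73786
Series (point machine and signal lamp driver): 0.81873 × 0.73786 = 0.60411
Parallel (interlocking processor and [0.60411]): 1 − (1 − 0.97317)(1 − 0.60411) = 0.98938
Series (vital relay and [0.98938]): 0.86936 × 0.98938 = 0.860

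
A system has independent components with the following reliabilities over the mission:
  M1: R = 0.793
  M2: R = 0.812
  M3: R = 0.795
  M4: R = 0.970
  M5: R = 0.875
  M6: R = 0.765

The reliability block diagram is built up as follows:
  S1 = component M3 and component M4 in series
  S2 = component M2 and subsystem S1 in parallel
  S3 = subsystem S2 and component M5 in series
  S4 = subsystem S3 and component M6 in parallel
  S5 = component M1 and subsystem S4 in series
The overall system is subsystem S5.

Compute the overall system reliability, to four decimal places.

0.7627

Series (M3 and M4): 0.795000 × 0.970000 = 0.771150
Parallel (M2 and [0.771150]): 1 − (1 − 0.812000)(1 − 0.771150) = 0.956976
Series ([0.956976] and M5): 0.956976 × 0.875000 = 0.837354
Parallel ([0.837354] and M6): 1 − (1 − 0.837354)(1 − 0.765000) = 0.961778
Series (M1 and [0.961778]): 0.793000 × 0.961778 = 0.7627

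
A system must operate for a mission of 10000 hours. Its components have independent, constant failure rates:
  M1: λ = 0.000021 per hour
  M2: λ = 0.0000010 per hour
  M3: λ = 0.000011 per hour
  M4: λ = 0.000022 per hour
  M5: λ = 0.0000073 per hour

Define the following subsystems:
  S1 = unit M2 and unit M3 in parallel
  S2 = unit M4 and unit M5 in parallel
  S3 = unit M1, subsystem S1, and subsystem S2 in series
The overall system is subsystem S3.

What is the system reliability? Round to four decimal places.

0.7985

R(M1) = exp(−0.000021 × 10000) = 0.810584
R(M2) = exp(−0.0000010 × 10000) = 0.990050
R(M3) = exp(−0.000011 × 10000) = 0.895834
R(M4) = exp(−0.000022 × 10000) = 0.802519
R(M5) = exp(−0.0000073 × 10000) = 0.929601
Parallel (M2 and M3): 1 − (1 − 0.990050)(1 − 0.895834) = 0.998964
Parallel (M4 and M5): 1 − (1 − 0.802519)(1 − 0.929601) = 0.986098
Series (M1, [0.998964], and [0.986098]): 0.810584 × 0.998964 × 0.986098 = 0.7985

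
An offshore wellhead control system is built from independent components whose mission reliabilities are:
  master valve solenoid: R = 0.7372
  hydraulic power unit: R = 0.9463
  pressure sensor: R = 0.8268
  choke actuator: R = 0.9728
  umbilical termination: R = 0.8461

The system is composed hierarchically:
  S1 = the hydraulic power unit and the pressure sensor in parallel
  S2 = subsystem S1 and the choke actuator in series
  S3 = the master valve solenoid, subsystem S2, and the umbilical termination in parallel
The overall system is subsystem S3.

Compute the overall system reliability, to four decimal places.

Parallel (hydraulic power unit and pressure sensor): 1 − (1 − 0.946300)(1 − 0.826800) = 0.990699
Series ([0.990699] and choke actuator): 0.990699 × 0.972800 = 0.963752
Parallel (master valve solenoid, [0.963752], and umbilical termination): 1 − (1 − 0.737200)(1 − 0.963752)(1 − 0.846100) = 0.9985

0.9985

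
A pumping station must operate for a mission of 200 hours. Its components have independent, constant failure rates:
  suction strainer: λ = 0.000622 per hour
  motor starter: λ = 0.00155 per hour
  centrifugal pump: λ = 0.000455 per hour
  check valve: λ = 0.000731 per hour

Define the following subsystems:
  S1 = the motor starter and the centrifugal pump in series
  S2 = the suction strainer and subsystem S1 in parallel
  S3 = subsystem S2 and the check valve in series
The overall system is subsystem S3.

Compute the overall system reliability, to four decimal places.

R(suction strainer) = exp(−0.000622 × 200) = 0.883027
R(motor starter) = exp(−0.00155 × 200) = 0.733447
R(centrifugal pump) = exp(−0.000455 × 200) = 0.913018
R(check valve) = exp(−0.000731 × 200) = 0.863985
Series (motor starter and centrifugal pump): 0.733447 × 0.913018 = 0.669650
Parallel (suction strainer and [0.669650]): 1 − (1 − 0.883027)(1 − 0.669650) = 0.961358
Series ([0.961358] and check valve): 0.961358 × 0.863985 = 0.8306

0.8306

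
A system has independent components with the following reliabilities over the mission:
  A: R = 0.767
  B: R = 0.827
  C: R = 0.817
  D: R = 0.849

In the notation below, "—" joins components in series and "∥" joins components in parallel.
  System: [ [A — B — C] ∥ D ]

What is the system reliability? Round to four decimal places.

Series (A, B, and C): 0.767000 × 0.827000 × 0.817000 = 0.518230
Parallel ([0.518230] and D): 1 − (1 − 0.518230)(1 − 0.849000) = 0.9273

0.9273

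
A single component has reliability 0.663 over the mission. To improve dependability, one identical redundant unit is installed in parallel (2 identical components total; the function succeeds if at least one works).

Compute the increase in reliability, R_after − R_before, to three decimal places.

0.223

R_before = 0.663
R_after = 1 − (1 − 0.663)^2 = 0.886
ΔR = 0.886 − 0.663 = 0.223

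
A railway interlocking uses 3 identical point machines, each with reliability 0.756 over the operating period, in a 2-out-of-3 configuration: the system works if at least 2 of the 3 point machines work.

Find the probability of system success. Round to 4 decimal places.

0.8504

R = Σ_{i=2}^{3} C(3,i) p^i (1−p)^{3−i} with p = 0.756
C(3,2)·0.756^2·0.244^1 = 0.418364
C(3,3)·0.756^3·0.244^0 = 0.432081
Sum = 0.8504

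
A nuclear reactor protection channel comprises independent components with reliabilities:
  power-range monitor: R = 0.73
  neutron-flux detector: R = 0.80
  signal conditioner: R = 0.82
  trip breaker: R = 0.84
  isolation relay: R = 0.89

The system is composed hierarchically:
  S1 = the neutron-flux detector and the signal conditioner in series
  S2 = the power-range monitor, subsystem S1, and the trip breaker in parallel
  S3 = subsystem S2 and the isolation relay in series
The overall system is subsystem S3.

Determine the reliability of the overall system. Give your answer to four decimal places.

Series (neutron-flux detector and signal conditioner): 0.800000 × 0.820000 = 0.656000
Parallel (power-range monitor, [0.656000], and trip breaker): 1 − (1 − 0.730000)(1 − 0.656000)(1 − 0.840000) = 0.985139
Series ([0.985139] and isolation relay): 0.985139 × 0.890000 = 0.8768

0.8768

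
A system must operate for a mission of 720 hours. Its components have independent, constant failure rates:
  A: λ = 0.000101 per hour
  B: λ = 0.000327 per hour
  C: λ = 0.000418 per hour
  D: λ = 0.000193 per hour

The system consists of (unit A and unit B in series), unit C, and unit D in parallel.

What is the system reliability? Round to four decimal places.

0.9911

R(A) = exp(−0.000101 × 720) = 0.929861
R(B) = exp(−0.000327 × 720) = 0.790223
R(C) = exp(−0.000418 × 720) = 0.740107
R(D) = exp(−0.000193 × 720) = 0.870263
Series (A and B): 0.929861 × 0.790223 = 0.734798
Parallel ([0.734798], C, and D): 1 − (1 − 0.734798)(1 − 0.740107)(1 − 0.870263) = 0.9911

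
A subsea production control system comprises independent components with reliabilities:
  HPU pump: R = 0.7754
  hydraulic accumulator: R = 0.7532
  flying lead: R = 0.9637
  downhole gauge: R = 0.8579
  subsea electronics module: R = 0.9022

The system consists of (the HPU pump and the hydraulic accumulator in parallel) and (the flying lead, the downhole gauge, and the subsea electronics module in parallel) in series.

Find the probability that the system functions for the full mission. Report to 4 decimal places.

Parallel (HPU pump and hydraulic accumulator): 1 − (1 − 0.775400)(1 − 0.753200) = 0.944569
Parallel (flying lead, downhole gauge, and subsea electronics module): 1 − (1 − 0.963700)(1 − 0.857900)(1 − 0.902200) = 0.999496
Series ([0.944569] and [0.999496]): 0.944569 × 0.999496 = 0.9441

0.9441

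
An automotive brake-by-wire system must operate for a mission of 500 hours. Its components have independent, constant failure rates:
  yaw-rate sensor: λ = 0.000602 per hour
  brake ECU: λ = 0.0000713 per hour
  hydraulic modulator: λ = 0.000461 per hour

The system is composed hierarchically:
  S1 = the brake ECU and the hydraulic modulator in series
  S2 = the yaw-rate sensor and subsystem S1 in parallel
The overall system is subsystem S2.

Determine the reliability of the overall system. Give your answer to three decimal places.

R(yaw-rate sensor) = exp(−0.000602 × 500) = 0.74008
R(brake ECU) = exp(−0.0000713 × 500) = 0.96498
R(hydraulic modulator) = exp(−0.000461 × 500) = 0.79414
Series (brake ECU and hydraulic modulator): 0.96498 × 0.79414 = 0.76633
Parallel (yaw-rate sensor and [0.76633]): 1 − (1 − 0.74008)(1 − 0.76633) = 0.939

0.939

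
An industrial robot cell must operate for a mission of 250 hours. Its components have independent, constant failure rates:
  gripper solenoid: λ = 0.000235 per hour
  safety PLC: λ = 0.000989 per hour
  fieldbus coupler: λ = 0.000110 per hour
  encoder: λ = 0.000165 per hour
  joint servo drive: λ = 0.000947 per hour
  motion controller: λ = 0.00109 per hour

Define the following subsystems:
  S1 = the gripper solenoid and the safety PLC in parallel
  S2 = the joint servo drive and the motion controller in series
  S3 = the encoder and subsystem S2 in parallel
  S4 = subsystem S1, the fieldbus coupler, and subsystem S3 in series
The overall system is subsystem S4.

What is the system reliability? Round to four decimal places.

0.9452

R(gripper solenoid) = exp(−0.000235 × 250) = 0.942942
R(safety PLC) = exp(−0.000989 × 250) = 0.780945
R(fieldbus coupler) = exp(−0.000110 × 250) = 0.972875
R(encoder) = exp(−0.000165 × 250) = 0.959589
R(joint servo drive) = exp(−0.000947 × 250) = 0.789189
R(motion controller) = exp(−0.00109 × 250) = 0.761473
Parallel (gripper solenoid and safety PLC): 1 − (1 − 0.942942)(1 − 0.780945) = 0.987501
Series (joint servo drive and motion controller): 0.789189 × 0.761473 = 0.600946
Parallel (encoder and [0.600946]): 1 − (1 − 0.959589)(1 − 0.600946) = 0.983874
Series ([0.987501], fieldbus coupler, and [0.983874]): 0.987501 × 0.972875 × 0.983874 = 0.9452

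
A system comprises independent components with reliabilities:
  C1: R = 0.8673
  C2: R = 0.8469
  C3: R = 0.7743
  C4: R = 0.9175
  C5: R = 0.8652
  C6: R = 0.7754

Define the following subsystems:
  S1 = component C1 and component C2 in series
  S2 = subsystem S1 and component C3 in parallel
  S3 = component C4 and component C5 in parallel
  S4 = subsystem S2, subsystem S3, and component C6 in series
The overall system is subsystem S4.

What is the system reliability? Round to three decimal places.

0.721

Series (C1 and C2): 0.86730 × 0.84690 = 0.73452
Parallel ([0.73452] and C3): 1 − (1 − 0.73452)(1 − 0.77430) = 0.94008
Parallel (C4 and C5): 1 − (1 − 0.91750)(1 − 0.86520) = 0.98888
Series ([0.94008], [0.98888], and C6): 0.94008 × 0.98888 × 0.77540 = 0.721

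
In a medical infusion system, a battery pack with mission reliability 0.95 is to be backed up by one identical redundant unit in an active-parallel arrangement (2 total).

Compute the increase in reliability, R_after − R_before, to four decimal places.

R_before = 0.95
R_after = 1 − (1 − 0.95)^2 = 0.9975
ΔR = 0.9975 − 0.95 = 0.0475

0.0475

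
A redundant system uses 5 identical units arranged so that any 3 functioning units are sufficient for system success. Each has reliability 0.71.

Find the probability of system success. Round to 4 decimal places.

R = Σ_{i=3}^{5} C(5,i) p^i (1−p)^{5−i} with p = 0.71
C(5,3)·0.71^3·0.29^2 = 0.301003
C(5,4)·0.71^4·0.29^1 = 0.368469
C(5,5)·0.71^5·0.29^0 = 0.180423
Sum = 0.8499

0.8499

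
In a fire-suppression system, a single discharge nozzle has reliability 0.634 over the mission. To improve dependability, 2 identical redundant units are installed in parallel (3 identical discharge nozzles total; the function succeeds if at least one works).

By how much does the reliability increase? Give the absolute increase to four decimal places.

R_before = 0.634
R_after = 1 − (1 − 0.634)^3 = 0.9510
ΔR = 0.9510 − 0.634 = 0.3170

0.3170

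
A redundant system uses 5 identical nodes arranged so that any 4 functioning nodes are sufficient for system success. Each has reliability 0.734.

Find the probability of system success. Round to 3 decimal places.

0.599

R = Σ_{i=4}^{5} C(5,i) p^i (1−p)^{5−i} with p = 0.734
C(5,4)·0.734^4·0.266^1 = 0.38604
C(5,5)·0.734^5·0.266^0 = 0.21305
Sum = 0.599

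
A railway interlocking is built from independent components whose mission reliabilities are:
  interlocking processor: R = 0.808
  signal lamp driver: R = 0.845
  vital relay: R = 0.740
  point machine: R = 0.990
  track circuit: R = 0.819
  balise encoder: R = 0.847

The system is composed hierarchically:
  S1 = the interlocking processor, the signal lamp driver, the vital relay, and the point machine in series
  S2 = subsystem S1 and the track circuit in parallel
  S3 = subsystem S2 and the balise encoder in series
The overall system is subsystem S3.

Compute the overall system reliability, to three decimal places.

Series (interlocking processor, signal lamp driver, vital relay, and point machine): 0.80800 × 0.84500 × 0.74000 × 0.99000 = 0.50019
Parallel ([0.50019] and track circuit): 1 − (1 − 0.50019)(1 − 0.81900) = 0.90953
Series ([0.90953] and balise encoder): 0.90953 × 0.84700 = 0.770

0.770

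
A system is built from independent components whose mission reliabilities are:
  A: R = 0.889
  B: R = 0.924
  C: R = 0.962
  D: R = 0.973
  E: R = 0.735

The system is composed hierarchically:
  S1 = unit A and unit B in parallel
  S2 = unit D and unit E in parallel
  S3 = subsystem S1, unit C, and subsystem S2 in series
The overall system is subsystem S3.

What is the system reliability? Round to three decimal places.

0.947

Parallel (A and B): 1 − (1 − 0.88900)(1 − 0.92400) = 0.99156
Parallel (D and E): 1 − (1 − 0.97300)(1 − 0.73500) = 0.99285
Series ([0.99156], C, and [0.99285]): 0.99156 × 0.96200 × 0.99285 = 0.947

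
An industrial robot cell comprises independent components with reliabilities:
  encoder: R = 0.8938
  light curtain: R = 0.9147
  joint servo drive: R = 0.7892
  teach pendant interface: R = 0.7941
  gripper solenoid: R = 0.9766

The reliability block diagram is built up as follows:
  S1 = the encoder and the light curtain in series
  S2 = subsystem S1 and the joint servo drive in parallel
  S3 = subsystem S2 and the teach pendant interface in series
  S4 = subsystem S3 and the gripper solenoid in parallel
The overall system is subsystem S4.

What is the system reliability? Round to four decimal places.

0.9945

Series (encoder and light curtain): 0.893800 × 0.914700 = 0.817559
Parallel ([0.817559] and joint servo drive): 1 − (1 − 0.817559)(1 − 0.789200) = 0.961541
Series ([0.961541] and teach pendant interface): 0.961541 × 0.794100 = 0.763560
Parallel ([0.763560] and gripper solenoid): 1 − (1 − 0.763560)(1 − 0.976600) = 0.9945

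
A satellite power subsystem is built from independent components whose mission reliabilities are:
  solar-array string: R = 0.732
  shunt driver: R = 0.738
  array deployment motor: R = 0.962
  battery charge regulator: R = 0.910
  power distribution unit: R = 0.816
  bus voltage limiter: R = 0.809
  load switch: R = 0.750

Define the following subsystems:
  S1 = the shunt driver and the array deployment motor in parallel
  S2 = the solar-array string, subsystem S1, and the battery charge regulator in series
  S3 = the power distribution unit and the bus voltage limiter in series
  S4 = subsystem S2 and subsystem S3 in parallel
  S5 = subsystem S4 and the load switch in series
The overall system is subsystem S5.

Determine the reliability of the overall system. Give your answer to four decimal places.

0.6632

Parallel (shunt driver and array deployment motor): 1 − (1 − 0.738000)(1 − 0.962000) = 0.990044
Series (solar-array string, [0.990044], and battery charge regulator): 0.732000 × 0.990044 × 0.910000 = 0.659488
Series (power distribution unit and bus voltage limiter): 0.816000 × 0.809000 = 0.660144
Parallel ([0.659488] and [0.660144]): 1 − (1 − 0.659488)(1 − 0.660144) = 0.884275
Series ([0.884275] and load switch): 0.884275 × 0.750000 = 0.6632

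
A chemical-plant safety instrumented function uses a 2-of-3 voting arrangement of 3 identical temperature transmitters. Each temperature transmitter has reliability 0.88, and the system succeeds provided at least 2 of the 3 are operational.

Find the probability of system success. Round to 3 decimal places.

R = Σ_{i=2}^{3} C(3,i) p^i (1−p)^{3−i} with p = 0.88
C(3,2)·0.88^2·0.12^1 = 0.27878
C(3,3)·0.88^3·0.12^0 = 0.68147
Sum = 0.960

0.960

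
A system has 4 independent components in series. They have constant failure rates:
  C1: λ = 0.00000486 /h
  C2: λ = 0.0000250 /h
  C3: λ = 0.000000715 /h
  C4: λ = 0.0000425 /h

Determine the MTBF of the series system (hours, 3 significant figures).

Series of exponential components: λ_sys = Σ λ_i
λ_sys = 0.00000486 + 0.0000250 + 0.000000715 + 0.0000425 = 7.3075e-05 /h
MTBF = 1 / λ_sys = 13700 h

13700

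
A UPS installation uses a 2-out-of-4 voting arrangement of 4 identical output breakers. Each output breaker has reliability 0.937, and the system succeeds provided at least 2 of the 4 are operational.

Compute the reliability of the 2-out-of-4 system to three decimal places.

0.999

R = Σ_{i=2}^{4} C(4,i) p^i (1−p)^{4−i} with p = 0.937
C(4,2)·0.937^2·0.063^2 = 0.02091
C(4,3)·0.937^3·0.063^1 = 0.20731
C(4,4)·0.937^4·0.063^0 = 0.77083
Sum = 0.999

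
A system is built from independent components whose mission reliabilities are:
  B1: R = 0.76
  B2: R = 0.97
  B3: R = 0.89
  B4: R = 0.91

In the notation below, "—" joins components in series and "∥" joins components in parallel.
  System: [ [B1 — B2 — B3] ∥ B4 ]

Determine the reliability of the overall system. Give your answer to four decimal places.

0.9690

Series (B1, B2, and B3): 0.760000 × 0.970000 × 0.890000 = 0.656108
Parallel ([0.656108] and B4): 1 − (1 − 0.656108)(1 − 0.910000) = 0.9690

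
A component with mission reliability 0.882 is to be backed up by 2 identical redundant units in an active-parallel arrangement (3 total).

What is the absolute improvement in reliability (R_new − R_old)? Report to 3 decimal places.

0.116

R_before = 0.882
R_after = 1 − (1 − 0.882)^3 = 0.998
ΔR = 0.998 − 0.882 = 0.116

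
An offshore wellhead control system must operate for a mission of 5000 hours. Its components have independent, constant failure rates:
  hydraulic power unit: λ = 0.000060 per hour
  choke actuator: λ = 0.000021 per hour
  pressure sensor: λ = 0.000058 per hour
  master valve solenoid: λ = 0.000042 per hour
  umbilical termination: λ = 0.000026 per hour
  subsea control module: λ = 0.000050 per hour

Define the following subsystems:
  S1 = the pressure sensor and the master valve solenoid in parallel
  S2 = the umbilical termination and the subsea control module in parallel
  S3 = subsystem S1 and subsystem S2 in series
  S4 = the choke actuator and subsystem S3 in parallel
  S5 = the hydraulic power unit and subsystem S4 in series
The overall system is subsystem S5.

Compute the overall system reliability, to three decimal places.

0.735

R(hydraulic power unit) = exp(−0.000060 × 5000) = 0.74082
R(choke actuator) = exp(−0.000021 × 5000) = 0.90032
R(pressure sensor) = exp(−0.000058 × 5000) = 0.74826
R(master valve solenoid) = exp(−0.000042 × 5000) = 0.81058
R(umbilical termination) = exp(−0.000026 × 5000) = 0.87810
R(subsea control module) = exp(−0.000050 × 5000) = 0.77880
Parallel (pressure sensor and master valve solenoid): 1 − (1 − 0.74826)(1 − 0.81058) = 0.95232
Parallel (umbilical termination and subsea control module): 1 − (1 − 0.87810)(1 − 0.77880) = 0.97304
Series ([0.95232] and [0.97304]): 0.95232 × 0.97304 = 0.92665
Parallel (choke actuator and [0.92665]): 1 − (1 − 0.90032)(1 − 0.92665) = 0.99269
Series (hydraulic power unit and [0.99269]): 0.74082 × 0.99269 = 0.735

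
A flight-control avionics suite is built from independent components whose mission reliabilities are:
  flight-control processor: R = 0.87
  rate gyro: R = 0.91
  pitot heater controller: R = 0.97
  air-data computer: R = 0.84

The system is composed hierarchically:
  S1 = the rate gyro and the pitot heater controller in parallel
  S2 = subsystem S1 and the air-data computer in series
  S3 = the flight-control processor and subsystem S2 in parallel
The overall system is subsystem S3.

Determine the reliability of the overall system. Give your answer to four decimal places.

0.9789

Parallel (rate gyro and pitot heater controller): 1 − (1 − 0.910000)(1 − 0.970000) = 0.997300
Series ([0.997300] and air-data computer): 0.997300 × 0.840000 = 0.837732
Parallel (flight-control processor and [0.837732]): 1 − (1 − 0.870000)(1 − 0.837732) = 0.9789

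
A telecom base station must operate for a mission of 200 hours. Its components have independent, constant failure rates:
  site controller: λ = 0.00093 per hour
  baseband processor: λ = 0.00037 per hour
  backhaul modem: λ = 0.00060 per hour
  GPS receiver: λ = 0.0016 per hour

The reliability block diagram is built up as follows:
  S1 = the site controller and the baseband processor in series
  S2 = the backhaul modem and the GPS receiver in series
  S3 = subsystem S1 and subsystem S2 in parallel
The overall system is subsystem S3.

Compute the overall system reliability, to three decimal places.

0.919

R(site controller) = exp(−0.00093 × 200) = 0.83027
R(baseband processor) = exp(−0.00037 × 200) = 0.92867
R(backhaul modem) = exp(−0.00060 × 200) = 0.88692
R(GPS receiver) = exp(−0.0016 × 200) = 0.72615
Series (site controller and baseband processor): 0.83027 × 0.92867 = 0.77105
Series (backhaul modem and GPS receiver): 0.88692 × 0.72615 = 0.64404
Parallel ([0.77105] and [0.64404]): 1 − (1 − 0.77105)(1 − 0.64404) = 0.919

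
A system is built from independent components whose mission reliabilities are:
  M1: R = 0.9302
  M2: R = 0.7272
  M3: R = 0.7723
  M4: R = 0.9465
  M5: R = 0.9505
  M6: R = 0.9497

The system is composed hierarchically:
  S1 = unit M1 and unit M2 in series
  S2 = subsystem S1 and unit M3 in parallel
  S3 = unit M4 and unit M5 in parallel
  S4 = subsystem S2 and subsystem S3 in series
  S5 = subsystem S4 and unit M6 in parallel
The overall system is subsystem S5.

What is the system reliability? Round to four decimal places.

Series (M1 and M2): 0.930200 × 0.727200 = 0.676441
Parallel ([0.676441] and M3): 1 − (1 − 0.676441)(1 − 0.772300) = 0.926326
Parallel (M4 and M5): 1 − (1 − 0.946500)(1 − 0.950500) = 0.997352
Series ([0.926326] and [0.997352]): 0.926326 × 0.997352 = 0.923873
Parallel ([0.923873] and M6): 1 − (1 − 0.923873)(1 − 0.949700) = 0.9962

0.9962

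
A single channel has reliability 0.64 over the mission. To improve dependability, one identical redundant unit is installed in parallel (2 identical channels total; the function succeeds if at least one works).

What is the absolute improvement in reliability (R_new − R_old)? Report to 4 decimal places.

R_before = 0.64
R_after = 1 − (1 − 0.64)^2 = 0.8704
ΔR = 0.8704 − 0.64 = 0.2304

0.2304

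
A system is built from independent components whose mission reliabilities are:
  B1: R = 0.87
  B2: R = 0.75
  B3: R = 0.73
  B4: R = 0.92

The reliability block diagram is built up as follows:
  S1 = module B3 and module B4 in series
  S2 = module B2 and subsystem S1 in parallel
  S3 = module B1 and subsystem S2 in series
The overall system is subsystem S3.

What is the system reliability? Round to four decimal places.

0.7986

Series (B3 and B4): 0.730000 × 0.920000 = 0.671600
Parallel (B2 and [0.671600]): 1 − (1 − 0.750000)(1 − 0.671600) = 0.917900
Series (B1 and [0.917900]): 0.870000 × 0.917900 = 0.7986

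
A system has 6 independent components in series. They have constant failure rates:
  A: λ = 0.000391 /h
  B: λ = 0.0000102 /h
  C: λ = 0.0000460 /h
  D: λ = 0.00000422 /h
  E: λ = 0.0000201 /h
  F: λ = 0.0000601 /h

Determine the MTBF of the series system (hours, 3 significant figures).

1880

Series of exponential components: λ_sys = Σ λ_i
λ_sys = 0.000391 + 0.0000102 + 0.0000460 + 0.00000422 + 0.0000201 + 0.0000601 = 5.3162e-04 /h
MTBF = 1 / λ_sys = 1880 h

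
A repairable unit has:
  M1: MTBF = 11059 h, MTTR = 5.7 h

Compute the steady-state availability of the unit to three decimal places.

0.999

A(M1) = MTBF/(MTBF+MTTR) = 11059/(11059+5.7) = 0.999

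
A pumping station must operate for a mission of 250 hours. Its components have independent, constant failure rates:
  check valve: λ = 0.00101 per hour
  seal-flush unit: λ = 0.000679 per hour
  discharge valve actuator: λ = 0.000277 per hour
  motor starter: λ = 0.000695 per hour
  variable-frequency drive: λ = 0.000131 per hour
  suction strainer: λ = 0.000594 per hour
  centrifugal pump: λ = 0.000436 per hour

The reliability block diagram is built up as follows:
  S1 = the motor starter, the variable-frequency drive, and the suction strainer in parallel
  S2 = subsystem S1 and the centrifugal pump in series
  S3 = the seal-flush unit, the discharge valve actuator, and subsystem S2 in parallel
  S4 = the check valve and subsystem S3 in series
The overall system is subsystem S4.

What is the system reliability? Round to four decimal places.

R(check valve) = exp(−0.00101 × 250) = 0.776856
R(seal-flush unit) = exp(−0.000679 × 250) = 0.843876
R(discharge valve actuator) = exp(−0.000277 × 250) = 0.933093
R(motor starter) = exp(−0.000695 × 250) = 0.840507
R(variable-frequency drive) = exp(−0.000131 × 250) = 0.967780
R(suction strainer) = exp(−0.000594 × 250) = 0.862000
R(centrifugal pump) = exp(−0.000436 × 250) = 0.896730
Parallel (motor starter, variable-frequency drive, and suction strainer): 1 − (1 − 0.840507)(1 − 0.967780)(1 − 0.862000) = 0.999291
Series ([0.999291] and centrifugal pump): 0.999291 × 0.896730 = 0.896094
Parallel (seal-flush unit, discharge valve actuator, and [0.896094]): 1 − (1 − 0.843876)(1 − 0.933093)(1 − 0.896094) = 0.998915
Series (check valve and [0.998915]): 0.776856 × 0.998915 = 0.7760

0.7760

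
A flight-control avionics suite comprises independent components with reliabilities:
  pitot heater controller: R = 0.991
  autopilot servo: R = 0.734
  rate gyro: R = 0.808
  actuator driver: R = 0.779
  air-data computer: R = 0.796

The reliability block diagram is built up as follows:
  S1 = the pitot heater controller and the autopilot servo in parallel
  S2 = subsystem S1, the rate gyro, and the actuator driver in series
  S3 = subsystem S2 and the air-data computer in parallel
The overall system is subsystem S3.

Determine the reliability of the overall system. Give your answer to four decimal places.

Parallel (pitot heater controller and autopilot servo): 1 − (1 − 0.991000)(1 − 0.734000) = 0.997606
Series ([0.997606], rate gyro, and actuator driver): 0.997606 × 0.808000 × 0.779000 = 0.627925
Parallel ([0.627925] and air-data computer): 1 − (1 − 0.627925)(1 − 0.796000) = 0.9241

0.9241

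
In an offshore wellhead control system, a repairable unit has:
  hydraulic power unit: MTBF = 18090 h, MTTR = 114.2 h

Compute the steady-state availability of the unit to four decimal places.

0.9937

A(hydraulic power unit) = MTBF/(MTBF+MTTR) = 18090/(18090+114.2) = 0.9937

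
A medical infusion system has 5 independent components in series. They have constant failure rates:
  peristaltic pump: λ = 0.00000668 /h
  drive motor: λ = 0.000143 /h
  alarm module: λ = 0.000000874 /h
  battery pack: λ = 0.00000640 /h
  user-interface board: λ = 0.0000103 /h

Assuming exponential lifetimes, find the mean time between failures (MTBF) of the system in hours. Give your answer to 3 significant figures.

5980

Series of exponential components: λ_sys = Σ λ_i
λ_sys = 0.00000668 + 0.000143 + 0.000000874 + 0.00000640 + 0.0000103 = 1.6725e-04 /h
MTBF = 1 / λ_sys = 5980 h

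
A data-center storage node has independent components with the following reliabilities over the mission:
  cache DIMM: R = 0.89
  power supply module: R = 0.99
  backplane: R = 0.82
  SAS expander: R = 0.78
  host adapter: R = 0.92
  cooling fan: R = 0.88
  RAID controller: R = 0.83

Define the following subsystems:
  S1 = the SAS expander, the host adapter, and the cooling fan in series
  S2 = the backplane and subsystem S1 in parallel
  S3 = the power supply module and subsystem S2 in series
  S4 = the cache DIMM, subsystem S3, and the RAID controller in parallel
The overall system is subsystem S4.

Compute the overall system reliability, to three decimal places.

Series (SAS expander, host adapter, and cooling fan): 0.78000 × 0.92000 × 0.88000 = 0.63149
Parallel (backplane and [0.63149]): 1 − (1 − 0.82000)(1 − 0.63149) = 0.93367
Series (power supply module and [0.93367]): 0.99000 × 0.93367 = 0.92433
Parallel (cache DIMM, [0.92433], and RAID controller): 1 − (1 − 0.89000)(1 − 0.92433)(1 − 0.83000) = 0.999

0.999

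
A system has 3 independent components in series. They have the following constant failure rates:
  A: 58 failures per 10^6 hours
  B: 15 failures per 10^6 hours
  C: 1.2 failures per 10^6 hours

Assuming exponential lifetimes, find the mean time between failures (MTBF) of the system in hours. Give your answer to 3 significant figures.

13500

Series of exponential components: λ_sys = Σ λ_i
λ_sys = 0.000058 + 0.000015 + 0.0000012 = 7.4200e-05 /h
MTBF = 1 / λ_sys = 13500 h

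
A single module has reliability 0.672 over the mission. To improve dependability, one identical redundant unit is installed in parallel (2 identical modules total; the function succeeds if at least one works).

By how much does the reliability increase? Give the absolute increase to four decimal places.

0.2204

R_before = 0.672
R_after = 1 − (1 − 0.672)^2 = 0.8924
ΔR = 0.8924 − 0.672 = 0.2204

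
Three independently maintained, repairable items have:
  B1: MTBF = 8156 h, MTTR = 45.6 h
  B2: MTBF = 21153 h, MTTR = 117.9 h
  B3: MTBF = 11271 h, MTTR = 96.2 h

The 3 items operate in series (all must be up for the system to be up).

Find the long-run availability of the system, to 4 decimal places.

A(B1) = MTBF/(MTBF+MTTR) = 8156/(8156+45.6) = 0.994440
A(B2) = MTBF/(MTBF+MTTR) = 21153/(21153+117.9) = 0.994457
A(B3) = MTBF/(MTBF+MTTR) = 11271/(11271+96.2) = 0.991537
Series availability: 0.994440 × 0.994457 × 0.991537 = 0.9806

0.9806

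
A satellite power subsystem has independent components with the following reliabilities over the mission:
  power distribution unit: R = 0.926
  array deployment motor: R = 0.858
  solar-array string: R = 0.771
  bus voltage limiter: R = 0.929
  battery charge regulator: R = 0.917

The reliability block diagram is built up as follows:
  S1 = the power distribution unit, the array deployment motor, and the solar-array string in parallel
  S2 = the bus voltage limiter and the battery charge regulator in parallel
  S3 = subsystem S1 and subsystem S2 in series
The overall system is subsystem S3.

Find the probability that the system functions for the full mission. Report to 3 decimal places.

0.992

Parallel (power distribution unit, array deployment motor, and solar-array string): 1 − (1 − 0.92600)(1 − 0.85800)(1 − 0.77100) = 0.99759
Parallel (bus voltage limiter and battery charge regulator): 1 − (1 − 0.92900)(1 − 0.91700) = 0.99411
Series ([0.99759] and [0.99411]): 0.99759 × 0.99411 = 0.992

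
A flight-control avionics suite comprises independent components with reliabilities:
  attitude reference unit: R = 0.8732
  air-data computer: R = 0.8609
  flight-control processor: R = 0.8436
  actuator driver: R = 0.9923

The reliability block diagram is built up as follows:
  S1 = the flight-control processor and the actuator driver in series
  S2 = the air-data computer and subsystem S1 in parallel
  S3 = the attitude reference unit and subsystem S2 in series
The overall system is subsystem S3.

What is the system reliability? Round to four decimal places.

0.8534

Series (flight-control processor and actuator driver): 0.843600 × 0.992300 = 0.837104
Parallel (air-data computer and [0.837104]): 1 − (1 − 0.860900)(1 − 0.837104) = 0.977341
Series (attitude reference unit and [0.977341]): 0.873200 × 0.977341 = 0.8534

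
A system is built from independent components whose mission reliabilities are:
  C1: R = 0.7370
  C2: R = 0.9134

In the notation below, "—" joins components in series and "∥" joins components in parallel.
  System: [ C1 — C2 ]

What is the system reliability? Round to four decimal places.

0.6732

Series (C1 and C2): 0.737000 × 0.913400 = 0.6732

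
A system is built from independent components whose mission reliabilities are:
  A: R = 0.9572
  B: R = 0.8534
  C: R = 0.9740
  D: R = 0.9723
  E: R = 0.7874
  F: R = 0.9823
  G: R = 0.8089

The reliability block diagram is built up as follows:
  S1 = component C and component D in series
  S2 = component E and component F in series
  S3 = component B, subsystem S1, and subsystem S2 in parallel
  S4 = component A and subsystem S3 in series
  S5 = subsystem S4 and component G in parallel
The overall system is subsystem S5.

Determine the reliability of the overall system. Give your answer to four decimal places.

0.9915

Series (C and D): 0.974000 × 0.972300 = 0.947020
Series (E and F): 0.787400 × 0.982300 = 0.773463
Parallel (B, [0.947020], and [0.773463]): 1 − (1 − 0.853400)(1 − 0.947020)(1 − 0.773463) = 0.998241
Series (A and [0.998241]): 0.957200 × 0.998241 = 0.955516
Parallel ([0.955516] and G): 1 − (1 − 0.955516)(1 − 0.808900) = 0.9915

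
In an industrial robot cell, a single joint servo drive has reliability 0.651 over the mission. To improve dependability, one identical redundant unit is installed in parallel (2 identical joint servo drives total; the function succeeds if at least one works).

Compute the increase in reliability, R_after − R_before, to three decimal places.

R_before = 0.651
R_after = 1 − (1 − 0.651)^2 = 0.878
ΔR = 0.878 − 0.651 = 0.227

0.227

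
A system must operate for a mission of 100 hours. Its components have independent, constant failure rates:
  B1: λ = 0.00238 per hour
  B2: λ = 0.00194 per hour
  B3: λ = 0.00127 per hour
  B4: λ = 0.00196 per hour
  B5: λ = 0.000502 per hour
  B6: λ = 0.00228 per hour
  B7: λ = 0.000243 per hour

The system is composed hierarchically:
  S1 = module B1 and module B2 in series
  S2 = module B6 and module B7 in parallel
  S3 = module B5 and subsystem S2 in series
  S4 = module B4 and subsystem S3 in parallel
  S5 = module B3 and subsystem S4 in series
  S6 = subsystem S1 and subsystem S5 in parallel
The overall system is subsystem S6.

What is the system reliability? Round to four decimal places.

0.9552

R(B1) = exp(−0.00238 × 100) = 0.788203
R(B2) = exp(−0.00194 × 100) = 0.823658
R(B3) = exp(−0.00127 × 100) = 0.880734
R(B4) = exp(−0.00196 × 100) = 0.822012
R(B5) = exp(−0.000502 × 100) = 0.951039
R(B6) = exp(−0.00228 × 100) = 0.796124
R(B7) = exp(−0.000243 × 100) = 0.975993
Series (B1 and B2): 0.788203 × 0.823658 = 0.649210
Parallel (B6 and B7): 1 − (1 − 0.796124)(1 − 0.975993) = 0.995106
Series (B5 and [0.995106]): 0.951039 × 0.995106 = 0.946385
Parallel (B4 and [0.946385]): 1 − (1 − 0.822012)(1 − 0.946385) = 0.990457
Series (B3 and [0.990457]): 0.880734 × 0.990457 = 0.872329
Parallel ([0.649210] and [0.872329]): 1 − (1 − 0.649210)(1 − 0.872329) = 0.9552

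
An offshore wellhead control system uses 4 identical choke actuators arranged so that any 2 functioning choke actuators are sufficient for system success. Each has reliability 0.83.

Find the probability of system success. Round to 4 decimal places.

R = Σ_{i=2}^{4} C(4,i) p^i (1−p)^{4−i} with p = 0.83
C(4,2)·0.83^2·0.17^2 = 0.119455
C(4,3)·0.83^3·0.17^1 = 0.388815
C(4,4)·0.83^4·0.17^0 = 0.474583
Sum = 0.9829

0.9829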